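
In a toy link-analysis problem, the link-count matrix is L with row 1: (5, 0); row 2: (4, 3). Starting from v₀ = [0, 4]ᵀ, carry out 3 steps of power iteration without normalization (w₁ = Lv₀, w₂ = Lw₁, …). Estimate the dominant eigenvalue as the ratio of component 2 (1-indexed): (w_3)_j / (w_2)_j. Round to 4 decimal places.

λ ≈ 3.0000

w1 = Lv₀ = (0, 12)
w2 = Lw1 = (0, 36)
w3 = Lw2 = (0, 108)
Ratio at component: 108 / 36 = 3.0000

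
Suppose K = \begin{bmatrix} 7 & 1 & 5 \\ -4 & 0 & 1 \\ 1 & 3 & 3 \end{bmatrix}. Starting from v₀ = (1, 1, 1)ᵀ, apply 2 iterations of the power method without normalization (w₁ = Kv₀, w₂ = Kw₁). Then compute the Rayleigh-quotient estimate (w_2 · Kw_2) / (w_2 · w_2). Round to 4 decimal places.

λ ≈ 7.7807

w1 = Kv₀ = (13, -3, 7)
w2 = Kw1 = (123, -45, 25)
Kw2 = (941, -467, 63)
w2·Kw2 = 123·941 + (-45)·(-467) + 25·63 = 138333; w2·w2 = 123·123 + (-45)·(-45) + 25·25 = 17779
λ ≈ 138333/17779 = 7.7807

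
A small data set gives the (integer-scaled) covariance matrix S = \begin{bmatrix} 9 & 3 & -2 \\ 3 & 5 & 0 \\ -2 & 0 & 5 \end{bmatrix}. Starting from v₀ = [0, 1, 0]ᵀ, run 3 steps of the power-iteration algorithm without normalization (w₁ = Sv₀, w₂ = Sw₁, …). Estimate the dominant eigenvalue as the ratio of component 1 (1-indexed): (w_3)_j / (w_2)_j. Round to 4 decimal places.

w1 = Sv₀ = (9·0 + 3·1 + (-2)·0; 3·0 + 5·1 + 0·0; (-2)·0 + 0·1 + 5·0) = (3, 5, 0)
w2 = Sw1 = (9·3 + 3·5 + (-2)·0; 3·3 + 5·5 + 0·0; (-2)·3 + 0·5 + 5·0) = (42, 34, -6)
w3 = Sw2 = (492, 296, -114)
Ratio at component: 492 / 42 = 11.7143

11.7143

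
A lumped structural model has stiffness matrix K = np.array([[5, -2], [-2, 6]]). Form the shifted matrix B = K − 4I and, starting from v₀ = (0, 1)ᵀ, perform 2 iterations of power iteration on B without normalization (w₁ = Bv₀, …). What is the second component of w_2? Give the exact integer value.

B = K − 4I has rows (1, -2); (-2, 2)
w1 = Bv₀ = (-2, 2)
w2 = Bw1 = (-6, 8)
Requested component of w2: 8

8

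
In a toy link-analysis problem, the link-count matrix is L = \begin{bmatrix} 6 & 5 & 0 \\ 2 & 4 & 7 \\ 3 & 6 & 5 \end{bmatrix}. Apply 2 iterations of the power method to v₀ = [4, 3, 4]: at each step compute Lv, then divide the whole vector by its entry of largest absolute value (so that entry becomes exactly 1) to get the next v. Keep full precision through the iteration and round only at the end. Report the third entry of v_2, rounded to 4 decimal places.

Lv0 = (39.00000, 48.00000, 50.00000); divide by 50.00000 → v1 = (0.78000, 0.96000, 1.00000)
Lv1 = (9.48000, 12.40000, 13.10000); divide by 13.10000 → v2 = (0.72366, 0.94656, 1.00000)
Requested entry of v2: 655/655 = 1.0000

1.0000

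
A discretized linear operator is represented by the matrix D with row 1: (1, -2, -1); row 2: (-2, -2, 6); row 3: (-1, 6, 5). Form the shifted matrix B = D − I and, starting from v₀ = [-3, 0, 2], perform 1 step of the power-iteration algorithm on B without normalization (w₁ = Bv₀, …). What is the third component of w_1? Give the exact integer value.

B = D − I has rows (0, -2, -1); (-2, -3, 6); (-1, 6, 4)
w1 = Bv₀ = (-2, 18, 11)
Requested component of w1: 11

11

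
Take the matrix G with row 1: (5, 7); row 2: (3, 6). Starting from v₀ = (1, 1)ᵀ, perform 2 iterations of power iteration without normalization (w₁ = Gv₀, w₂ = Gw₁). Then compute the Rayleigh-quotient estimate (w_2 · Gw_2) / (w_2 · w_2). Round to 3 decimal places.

10.114

w1 = Gv₀ = (12, 9)
w2 = Gw1 = (123, 90)
Gw2 = (1245, 909)
w2·Gw2 = 123·1245 + 90·909 = 234945; w2·w2 = 123·123 + 90·90 = 23229
λ ≈ 234945/23229 = 10.114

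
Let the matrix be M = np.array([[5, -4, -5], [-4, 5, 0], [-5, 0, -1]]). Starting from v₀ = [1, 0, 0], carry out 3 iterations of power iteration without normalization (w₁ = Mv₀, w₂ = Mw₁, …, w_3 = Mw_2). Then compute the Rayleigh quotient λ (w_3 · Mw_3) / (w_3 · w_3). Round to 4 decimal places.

w1 = Mv₀ = (5·1 + (-4)·0 + (-5)·0; (-4)·1 + 5·0 + 0·0; (-5)·1 + 0·0 + (-1)·0) = (5, -4, -5)
w2 = Mw1 = (5·5 + (-4)·(-4) + (-5)·(-5); (-4)·5 + 5·(-4) + 0·(-5); (-5)·5 + 0·(-4) + (-1)·(-5)) = (66, -40, -20)
w3 = Mw2 = (590, -464, -310)
Mw3 = (6356, -4680, -2640)
w3·Mw3 = 590·6356 + (-464)·(-4680) + (-310)·(-2640) = 6739960; w3·w3 = 590·590 + (-464)·(-464) + (-310)·(-310) = 659496
λ ≈ 6739960/659496 = 10.2199

λ ≈ 10.2199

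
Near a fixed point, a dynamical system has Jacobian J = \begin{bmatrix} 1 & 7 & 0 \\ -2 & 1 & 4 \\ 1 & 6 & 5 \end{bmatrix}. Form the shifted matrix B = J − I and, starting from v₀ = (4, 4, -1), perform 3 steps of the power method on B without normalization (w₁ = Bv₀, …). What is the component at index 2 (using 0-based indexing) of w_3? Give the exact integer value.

B = J − I has rows (0, 7, 0); (-2, 0, 4); (1, 6, 4)
w1 = Bv₀ = (0·4 + 7·4 + 0·(-1); (-2)·4 + 0·4 + 4·(-1); 1·4 + 6·4 + 4·(-1)) = (28, -12, 24)
w2 = Bw1 = (0·28 + 7·(-12) + 0·24; (-2)·28 + 0·(-12) + 4·24; 1·28 + 6·(-12) + 4·24) = (-84, 40, 52)
w3 = Bw2 = (280, 376, 364)
Requested component of w3: 364

364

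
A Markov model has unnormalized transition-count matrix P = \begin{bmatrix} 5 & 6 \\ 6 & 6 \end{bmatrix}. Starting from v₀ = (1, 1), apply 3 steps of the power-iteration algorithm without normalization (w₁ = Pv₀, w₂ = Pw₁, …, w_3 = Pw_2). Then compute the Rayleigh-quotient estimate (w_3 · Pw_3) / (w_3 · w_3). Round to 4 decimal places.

λ ≈ 11.5208

w1 = Pv₀ = (5·1 + 6·1; 6·1 + 6·1) = (11, 12)
w2 = Pw1 = (5·11 + 6·12; 6·11 + 6·12) = (127, 138)
w3 = Pw2 = (1463, 1590)
Pw3 = (16855, 18318)
w3·Pw3 = 1463·16855 + 1590·18318 = 53784485; w3·w3 = 1463·1463 + 1590·1590 = 4668469
λ ≈ 53784485/4668469 = 11.5208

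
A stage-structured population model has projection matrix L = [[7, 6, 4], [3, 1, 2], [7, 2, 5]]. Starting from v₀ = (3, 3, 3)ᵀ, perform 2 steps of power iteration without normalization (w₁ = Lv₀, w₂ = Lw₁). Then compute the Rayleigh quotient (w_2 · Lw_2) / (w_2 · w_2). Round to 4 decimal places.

w1 = Lv₀ = (7·3 + 6·3 + 4·3; 3·3 + 1·3 + 2·3; 7·3 + 2·3 + 5·3) = (51, 18, 42)
w2 = Lw1 = (7·51 + 6·18 + 4·42; 3·51 + 1·18 + 2·42; 7·51 + 2·18 + 5·42) = (633, 255, 603)
Lw2 = (8373, 3360, 7956)
w2·Lw2 = 633·8373 + 255·3360 + 603·7956 = 10954377; w2·w2 = 633·633 + 255·255 + 603·603 = 829323
λ ≈ 10954377/829323 = 13.2088

13.2088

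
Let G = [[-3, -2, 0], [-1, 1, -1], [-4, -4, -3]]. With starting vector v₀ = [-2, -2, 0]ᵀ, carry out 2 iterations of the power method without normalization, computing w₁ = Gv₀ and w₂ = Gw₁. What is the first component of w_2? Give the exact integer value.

w1 = Gv₀ = ((-3)·(-2) + (-2)·(-2) + 0·0; (-1)·(-2) + 1·(-2) + (-1)·0; (-4)·(-2) + (-4)·(-2) + (-3)·0) = (10, 0, 16)
w2 = Gw1 = ((-3)·10 + (-2)·0 + 0·16; (-1)·10 + 1·0 + (-1)·16; (-4)·10 + (-4)·0 + (-3)·16) = (-30, -26, -88)
The requested component of w2 is -30.

-30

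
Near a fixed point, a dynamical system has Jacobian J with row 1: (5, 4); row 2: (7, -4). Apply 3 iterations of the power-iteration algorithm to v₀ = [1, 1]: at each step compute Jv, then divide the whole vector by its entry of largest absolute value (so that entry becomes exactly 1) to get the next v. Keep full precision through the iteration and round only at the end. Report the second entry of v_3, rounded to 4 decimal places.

Jv0 = (9.00000, 3.00000); divide by 9.00000 → v1 = (1.00000, 0.33333)
Jv1 = (6.33333, 5.66667); divide by 6.33333 → v2 = (1.00000, 0.89474)
Jv2 = (8.57895, 3.42105); divide by 8.57895 → v3 = (1.00000, 0.39877)
Requested entry of v3: 195/489 = 0.3988

0.3988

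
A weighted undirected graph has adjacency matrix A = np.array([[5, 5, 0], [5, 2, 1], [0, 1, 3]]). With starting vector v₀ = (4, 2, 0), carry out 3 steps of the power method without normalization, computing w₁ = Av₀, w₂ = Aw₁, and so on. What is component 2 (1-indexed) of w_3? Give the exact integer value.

1780

w1 = Av₀ = (5·4 + 5·2 + 0·0; 5·4 + 2·2 + 1·0; 0·4 + 1·2 + 3·0) = (30, 24, 2)
w2 = Aw1 = (5·30 + 5·24 + 0·2; 5·30 + 2·24 + 1·2; 0·30 + 1·24 + 3·2) = (270, 200, 30)
w3 = Aw2 = (2350, 1780, 290)
The requested component of w3 is 1780.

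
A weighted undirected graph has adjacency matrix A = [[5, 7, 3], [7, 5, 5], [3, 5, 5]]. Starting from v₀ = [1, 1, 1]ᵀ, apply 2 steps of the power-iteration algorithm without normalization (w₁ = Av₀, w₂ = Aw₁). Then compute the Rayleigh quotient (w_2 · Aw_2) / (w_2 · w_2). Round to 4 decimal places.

w1 = Av₀ = (5·1 + 7·1 + 3·1; 7·1 + 5·1 + 5·1; 3·1 + 5·1 + 5·1) = (15, 17, 13)
w2 = Aw1 = (5·15 + 7·17 + 3·13; 7·15 + 5·17 + 5·13; 3·15 + 5·17 + 5·13) = (233, 255, 195)
Aw2 = (3535, 3881, 2949)
w2·Aw2 = 233·3535 + 255·3881 + 195·2949 = 2388365; w2·w2 = 233·233 + 255·255 + 195·195 = 157339
λ ≈ 2388365/157339 = 15.1797

λ ≈ 15.1797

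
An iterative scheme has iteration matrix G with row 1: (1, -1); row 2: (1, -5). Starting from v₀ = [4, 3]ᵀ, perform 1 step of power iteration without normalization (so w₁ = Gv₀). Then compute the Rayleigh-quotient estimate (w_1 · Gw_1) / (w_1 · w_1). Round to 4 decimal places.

w1 = Gv₀ = (1·4 + (-1)·3; 1·4 + (-5)·3) = (1, -11)
Gw1 = (12, 56)
w1·Gw1 = 1·12 + (-11)·56 = -604; w1·w1 = 1·1 + (-11)·(-11) = 122
λ ≈ -604/122 = -4.9508

-4.9508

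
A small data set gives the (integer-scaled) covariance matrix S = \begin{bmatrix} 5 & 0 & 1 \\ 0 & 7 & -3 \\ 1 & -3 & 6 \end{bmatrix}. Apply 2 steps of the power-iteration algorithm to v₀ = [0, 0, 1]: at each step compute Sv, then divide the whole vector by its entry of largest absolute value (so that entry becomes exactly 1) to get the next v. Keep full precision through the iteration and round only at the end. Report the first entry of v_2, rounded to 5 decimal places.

0.23913

Sv0 = (1.000000, -3.000000, 6.000000); divide by 6.000000 → v1 = (0.166667, -0.500000, 1.000000)
Sv1 = (1.833333, -6.500000, 7.666667); divide by 7.666667 → v2 = (0.239130, -0.847826, 1.000000)
Requested entry of v2: 11/46 = 0.23913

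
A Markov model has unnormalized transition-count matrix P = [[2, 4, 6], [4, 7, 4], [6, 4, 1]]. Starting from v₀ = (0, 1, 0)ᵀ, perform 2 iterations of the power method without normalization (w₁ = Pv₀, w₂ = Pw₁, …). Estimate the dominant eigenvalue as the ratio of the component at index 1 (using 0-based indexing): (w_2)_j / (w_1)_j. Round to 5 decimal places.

11.57143

w1 = Pv₀ = (4, 7, 4)
w2 = Pw1 = (60, 81, 56)
Ratio at component: 81 / 7 = 11.57143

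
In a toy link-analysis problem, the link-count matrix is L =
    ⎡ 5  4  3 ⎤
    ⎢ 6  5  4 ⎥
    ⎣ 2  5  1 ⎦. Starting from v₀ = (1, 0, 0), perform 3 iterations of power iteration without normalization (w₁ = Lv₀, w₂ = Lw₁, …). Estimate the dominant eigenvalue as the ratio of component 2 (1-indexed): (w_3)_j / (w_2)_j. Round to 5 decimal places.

w1 = Lv₀ = (5, 6, 2)
w2 = Lw1 = (55, 68, 42)
w3 = Lw2 = (673, 838, 492)
Ratio at component: 838 / 68 = 12.32353

12.32353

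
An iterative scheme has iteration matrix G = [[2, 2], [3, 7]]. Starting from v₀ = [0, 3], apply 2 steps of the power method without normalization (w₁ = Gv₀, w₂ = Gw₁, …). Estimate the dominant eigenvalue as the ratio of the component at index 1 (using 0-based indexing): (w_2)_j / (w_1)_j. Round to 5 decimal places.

w1 = Gv₀ = (2·0 + 2·3; 3·0 + 7·3) = (6, 21)
w2 = Gw1 = (2·6 + 2·21; 3·6 + 7·21) = (54, 165)
Ratio at component: 165 / 21 = 7.85714

7.85714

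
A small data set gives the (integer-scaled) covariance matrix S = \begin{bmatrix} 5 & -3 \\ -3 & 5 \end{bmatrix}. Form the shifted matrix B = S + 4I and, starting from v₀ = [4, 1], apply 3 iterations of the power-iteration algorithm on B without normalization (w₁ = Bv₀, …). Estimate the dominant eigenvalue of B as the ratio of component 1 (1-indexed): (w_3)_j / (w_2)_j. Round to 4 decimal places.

μ ≈ 10.2353

B = S + 4I has rows (9, -3); (-3, 9)
w1 = Bv₀ = (9·4 + (-3)·1; (-3)·4 + 9·1) = (33, -3)
w2 = Bw1 = (9·33 + (-3)·(-3); (-3)·33 + 9·(-3)) = (306, -126)
w3 = Bw2 = (3132, -2052)
Ratio: 3132/306 = 10.2353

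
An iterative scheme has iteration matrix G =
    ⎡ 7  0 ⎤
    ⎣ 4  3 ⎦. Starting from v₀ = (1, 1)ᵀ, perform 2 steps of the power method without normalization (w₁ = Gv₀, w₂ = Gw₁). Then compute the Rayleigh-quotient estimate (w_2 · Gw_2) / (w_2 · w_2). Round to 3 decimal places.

w1 = Gv₀ = (7, 7)
w2 = Gw1 = (49, 49)
Gw2 = (343, 343)
w2·Gw2 = 49·343 + 49·343 = 33614; w2·w2 = 49·49 + 49·49 = 4802
λ ≈ 33614/4802 = 7.000

λ ≈ 7.000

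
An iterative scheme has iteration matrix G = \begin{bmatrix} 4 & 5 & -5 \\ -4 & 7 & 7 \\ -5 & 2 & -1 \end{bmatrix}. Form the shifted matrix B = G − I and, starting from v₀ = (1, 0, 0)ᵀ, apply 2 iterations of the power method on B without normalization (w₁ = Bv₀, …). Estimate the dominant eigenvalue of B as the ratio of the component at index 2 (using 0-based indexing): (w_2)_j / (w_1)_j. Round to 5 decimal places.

μ ≈ 2.60000

B = G − I has rows (3, 5, -5); (-4, 6, 7); (-5, 2, -2)
w1 = Bv₀ = (3·1 + 5·0 + (-5)·0; (-4)·1 + 6·0 + 7·0; (-5)·1 + 2·0 + (-2)·0) = (3, -4, -5)
w2 = Bw1 = (3·3 + 5·(-4) + (-5)·(-5); (-4)·3 + 6·(-4) + 7·(-5); (-5)·3 + 2·(-4) + (-2)·(-5)) = (14, -71, -13)
Ratio: -13/-5 = 2.60000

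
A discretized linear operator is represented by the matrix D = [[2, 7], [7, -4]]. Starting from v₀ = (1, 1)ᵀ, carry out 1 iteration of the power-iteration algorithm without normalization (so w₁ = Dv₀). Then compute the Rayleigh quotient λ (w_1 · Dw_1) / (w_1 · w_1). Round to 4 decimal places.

5.6000

w1 = Dv₀ = (2·1 + 7·1; 7·1 + (-4)·1) = (9, 3)
Dw1 = (39, 51)
w1·Dw1 = 9·39 + 3·51 = 504; w1·w1 = 9·9 + 3·3 = 90
λ ≈ 504/90 = 5.6000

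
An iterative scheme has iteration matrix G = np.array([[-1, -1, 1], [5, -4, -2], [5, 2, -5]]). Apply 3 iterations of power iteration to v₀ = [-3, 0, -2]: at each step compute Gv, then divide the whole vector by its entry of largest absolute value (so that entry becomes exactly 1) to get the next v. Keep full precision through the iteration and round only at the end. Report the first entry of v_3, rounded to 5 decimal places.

Gv0 = (1.000000, -11.000000, -5.000000); divide by -11.000000 → v1 = (-0.090909, 1.000000, 0.454545)
Gv1 = (-0.454545, -5.363636, -0.727273); divide by -5.363636 → v2 = (0.084746, 1.000000, 0.135593)
Gv2 = (-0.949153, -3.847458, 1.745763); divide by -3.847458 → v3 = (0.246696, 1.000000, -0.453744)
Requested entry of v3: -56/-227 = 0.24670

0.24670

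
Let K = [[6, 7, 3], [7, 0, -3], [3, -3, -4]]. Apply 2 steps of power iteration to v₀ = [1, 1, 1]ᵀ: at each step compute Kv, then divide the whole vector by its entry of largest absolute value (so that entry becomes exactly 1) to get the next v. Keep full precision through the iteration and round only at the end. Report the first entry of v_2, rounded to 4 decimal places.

0.9032

Kv0 = (16.00000, 4.00000, -4.00000); divide by 16.00000 → v1 = (1.00000, 0.25000, -0.25000)
Kv1 = (7.00000, 7.75000, 3.25000); divide by 7.75000 → v2 = (0.90323, 1.00000, 0.41935)
Requested entry of v2: 112/124 = 0.9032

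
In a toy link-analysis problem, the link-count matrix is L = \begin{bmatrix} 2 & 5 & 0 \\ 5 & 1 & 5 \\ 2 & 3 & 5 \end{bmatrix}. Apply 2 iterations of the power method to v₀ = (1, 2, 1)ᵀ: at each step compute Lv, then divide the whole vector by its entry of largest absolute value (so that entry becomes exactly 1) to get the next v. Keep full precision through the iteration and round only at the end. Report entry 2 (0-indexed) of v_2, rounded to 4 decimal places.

Lv0 = (12.00000, 12.00000, 13.00000); divide by 13.00000 → v1 = (0.92308, 0.92308, 1.00000)
Lv1 = (6.46154, 10.53846, 9.61538); divide by 10.53846 → v2 = (0.61314, 1.00000, 0.91241)
Requested entry of v2: 125/137 = 0.9124

0.9124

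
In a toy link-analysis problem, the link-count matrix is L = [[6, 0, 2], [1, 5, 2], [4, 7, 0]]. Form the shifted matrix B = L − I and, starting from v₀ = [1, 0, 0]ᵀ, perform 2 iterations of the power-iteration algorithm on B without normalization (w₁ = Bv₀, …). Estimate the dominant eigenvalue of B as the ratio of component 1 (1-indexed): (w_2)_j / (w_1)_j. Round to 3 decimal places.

B = L − I has rows (5, 0, 2); (1, 4, 2); (4, 7, -1)
w1 = Bv₀ = (5·1 + 0·0 + 2·0; 1·1 + 4·0 + 2·0; 4·1 + 7·0 + (-1)·0) = (5, 1, 4)
w2 = Bw1 = (5·5 + 0·1 + 2·4; 1·5 + 4·1 + 2·4; 4·5 + 7·1 + (-1)·4) = (33, 17, 23)
Ratio: 33/5 = 6.600

μ ≈ 6.600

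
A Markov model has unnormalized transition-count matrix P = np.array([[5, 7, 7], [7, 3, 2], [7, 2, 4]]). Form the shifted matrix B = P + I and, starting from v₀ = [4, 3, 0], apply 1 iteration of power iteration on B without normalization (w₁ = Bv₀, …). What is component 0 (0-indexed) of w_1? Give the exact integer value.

45

B = P + I has rows (6, 7, 7); (7, 4, 2); (7, 2, 5)
w1 = Bv₀ = (45, 40, 34)
Requested component of w1: 45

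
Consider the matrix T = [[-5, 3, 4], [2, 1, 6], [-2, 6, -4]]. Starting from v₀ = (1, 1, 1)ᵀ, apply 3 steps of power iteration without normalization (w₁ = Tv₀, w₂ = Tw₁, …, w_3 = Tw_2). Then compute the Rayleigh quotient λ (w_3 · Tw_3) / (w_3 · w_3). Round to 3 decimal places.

-3.122

w1 = Tv₀ = ((-5)·1 + 3·1 + 4·1; 2·1 + 1·1 + 6·1; (-2)·1 + 6·1 + (-4)·1) = (2, 9, 0)
w2 = Tw1 = ((-5)·2 + 3·9 + 4·0; 2·2 + 1·9 + 6·0; (-2)·2 + 6·9 + (-4)·0) = (17, 13, 50)
w3 = Tw2 = (154, 347, -156)
Tw3 = (-353, -281, 2398)
w3·Tw3 = 154·(-353) + 347·(-281) + (-156)·2398 = -525957; w3·w3 = 154·154 + 347·347 + (-156)·(-156) = 168461
λ ≈ -525957/168461 = -3.122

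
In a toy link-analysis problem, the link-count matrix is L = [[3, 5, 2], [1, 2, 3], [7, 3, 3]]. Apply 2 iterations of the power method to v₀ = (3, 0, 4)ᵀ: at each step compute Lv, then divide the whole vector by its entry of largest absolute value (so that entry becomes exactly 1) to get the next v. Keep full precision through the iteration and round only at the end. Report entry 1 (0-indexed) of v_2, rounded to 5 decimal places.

0.55513

Lv0 = (17.000000, 15.000000, 33.000000); divide by 33.000000 → v1 = (0.515152, 0.454545, 1.000000)
Lv1 = (5.818182, 4.424242, 7.969697); divide by 7.969697 → v2 = (0.730038, 0.555133, 1.000000)
Requested entry of v2: 146/263 = 0.55513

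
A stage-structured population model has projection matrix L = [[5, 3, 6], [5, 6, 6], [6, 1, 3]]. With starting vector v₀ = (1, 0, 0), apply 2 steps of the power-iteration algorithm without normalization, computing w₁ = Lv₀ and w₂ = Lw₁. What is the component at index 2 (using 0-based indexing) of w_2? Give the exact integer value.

w1 = Lv₀ = (5, 5, 6)
w2 = Lw1 = (76, 91, 53)
The requested component of w2 is 53.

53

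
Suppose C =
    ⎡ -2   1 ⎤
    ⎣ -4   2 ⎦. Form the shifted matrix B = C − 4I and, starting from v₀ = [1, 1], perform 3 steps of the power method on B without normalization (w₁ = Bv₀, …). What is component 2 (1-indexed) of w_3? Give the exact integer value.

B = C − 4I has rows (-6, 1); (-4, -2)
w1 = Bv₀ = ((-6)·1 + 1·1; (-4)·1 + (-2)·1) = (-5, -6)
w2 = Bw1 = ((-6)·(-5) + 1·(-6); (-4)·(-5) + (-2)·(-6)) = (24, 32)
w3 = Bw2 = (-112, -160)
Requested component of w3: -160

-160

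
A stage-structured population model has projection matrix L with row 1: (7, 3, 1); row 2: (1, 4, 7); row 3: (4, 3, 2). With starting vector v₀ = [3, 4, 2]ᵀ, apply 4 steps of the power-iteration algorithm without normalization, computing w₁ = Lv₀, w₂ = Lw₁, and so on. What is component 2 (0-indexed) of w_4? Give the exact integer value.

33953

w1 = Lv₀ = (35, 33, 28)
w2 = Lw1 = (372, 363, 295)
w3 = Lw2 = (3988, 3889, 3167)
w4 = Lw3 = (42750, 41713, 33953)
The requested component of w4 is 33953.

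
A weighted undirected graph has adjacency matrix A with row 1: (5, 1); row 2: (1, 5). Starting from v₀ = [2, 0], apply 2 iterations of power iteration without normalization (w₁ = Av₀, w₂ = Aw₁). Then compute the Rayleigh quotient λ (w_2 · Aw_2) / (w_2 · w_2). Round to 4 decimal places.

λ ≈ 5.6701

w1 = Av₀ = (5·2 + 1·0; 1·2 + 5·0) = (10, 2)
w2 = Aw1 = (5·10 + 1·2; 1·10 + 5·2) = (52, 20)
Aw2 = (280, 152)
w2·Aw2 = 52·280 + 20·152 = 17600; w2·w2 = 52·52 + 20·20 = 3104
λ ≈ 17600/3104 = 5.6701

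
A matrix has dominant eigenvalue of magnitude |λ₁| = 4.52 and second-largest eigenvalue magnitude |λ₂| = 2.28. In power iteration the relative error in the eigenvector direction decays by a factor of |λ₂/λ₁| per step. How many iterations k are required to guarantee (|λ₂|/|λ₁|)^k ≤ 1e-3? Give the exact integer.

11

|λ₂/λ₁| = 2.28/4.52 = 0.50442
Need k ≥ ln(1e-3) / ln(0.50442) = -6.9078 / -0.6843 ≈ 10.094
Smallest integer k satisfying the bound: 11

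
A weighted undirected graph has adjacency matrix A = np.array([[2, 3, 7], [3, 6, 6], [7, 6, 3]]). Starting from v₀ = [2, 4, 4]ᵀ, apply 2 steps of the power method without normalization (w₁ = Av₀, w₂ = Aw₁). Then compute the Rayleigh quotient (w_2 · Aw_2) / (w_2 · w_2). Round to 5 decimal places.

14.49619

w1 = Av₀ = (2·2 + 3·4 + 7·4; 3·2 + 6·4 + 6·4; 7·2 + 6·4 + 3·4) = (44, 54, 50)
w2 = Aw1 = (2·44 + 3·54 + 7·50; 3·44 + 6·54 + 6·50; 7·44 + 6·54 + 3·50) = (600, 756, 782)
Aw2 = (8942, 11028, 11082)
w2·Aw2 = 600·8942 + 756·11028 + 782·11082 = 22368492; w2·w2 = 600·600 + 756·756 + 782·782 = 1543060
λ ≈ 22368492/1543060 = 14.49619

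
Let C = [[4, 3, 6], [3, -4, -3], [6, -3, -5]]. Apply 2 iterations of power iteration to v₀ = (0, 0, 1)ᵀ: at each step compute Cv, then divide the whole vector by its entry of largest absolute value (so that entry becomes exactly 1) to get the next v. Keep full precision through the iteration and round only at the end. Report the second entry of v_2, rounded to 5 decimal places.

0.64286

Cv0 = (6.000000, -3.000000, -5.000000); divide by 6.000000 → v1 = (1.000000, -0.500000, -0.833333)
Cv1 = (-2.500000, 7.500000, 11.666667); divide by 11.666667 → v2 = (-0.214286, 0.642857, 1.000000)
Requested entry of v2: 45/70 = 0.64286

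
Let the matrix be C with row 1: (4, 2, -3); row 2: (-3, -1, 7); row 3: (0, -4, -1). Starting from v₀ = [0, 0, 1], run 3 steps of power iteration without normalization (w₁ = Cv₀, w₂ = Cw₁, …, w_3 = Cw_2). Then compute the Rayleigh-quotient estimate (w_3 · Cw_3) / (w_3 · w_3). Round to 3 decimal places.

w1 = Cv₀ = (-3, 7, -1)
w2 = Cw1 = (5, -5, -27)
w3 = Cw2 = (91, -199, 47)
Cw3 = (-175, 255, 749)
w3·Cw3 = 91·(-175) + (-199)·255 + 47·749 = -31467; w3·w3 = 91·91 + (-199)·(-199) + 47·47 = 50091
λ ≈ -31467/50091 = -0.628

-0.628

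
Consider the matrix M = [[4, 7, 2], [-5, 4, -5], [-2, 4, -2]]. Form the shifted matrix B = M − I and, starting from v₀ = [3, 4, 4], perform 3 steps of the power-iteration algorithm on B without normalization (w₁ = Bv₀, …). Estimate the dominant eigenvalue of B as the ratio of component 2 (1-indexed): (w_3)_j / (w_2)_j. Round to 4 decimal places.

B = M − I has rows (3, 7, 2); (-5, 3, -5); (-2, 4, -3)
w1 = Bv₀ = (3·3 + 7·4 + 2·4; (-5)·3 + 3·4 + (-5)·4; (-2)·3 + 4·4 + (-3)·4) = (45, -23, -2)
w2 = Bw1 = (3·45 + 7·(-23) + 2·(-2); (-5)·45 + 3·(-23) + (-5)·(-2); (-2)·45 + 4·(-23) + (-3)·(-2)) = (-30, -284, -176)
w3 = Bw2 = (-2430, 178, -548)
Ratio: 178/-284 = -0.6268

μ ≈ -0.6268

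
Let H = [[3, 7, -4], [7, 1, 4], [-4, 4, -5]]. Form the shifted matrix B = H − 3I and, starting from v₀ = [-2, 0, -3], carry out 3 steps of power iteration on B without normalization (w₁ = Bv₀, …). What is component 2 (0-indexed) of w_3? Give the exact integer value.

B = H − 3I has rows (0, 7, -4); (7, -2, 4); (-4, 4, -8)
w1 = Bv₀ = (0·(-2) + 7·0 + (-4)·(-3); 7·(-2) + (-2)·0 + 4·(-3); (-4)·(-2) + 4·0 + (-8)·(-3)) = (12, -26, 32)
w2 = Bw1 = (0·12 + 7·(-26) + (-4)·32; 7·12 + (-2)·(-26) + 4·32; (-4)·12 + 4·(-26) + (-8)·32) = (-310, 264, -408)
w3 = Bw2 = (3480, -4330, 5560)
Requested component of w3: 5560

5560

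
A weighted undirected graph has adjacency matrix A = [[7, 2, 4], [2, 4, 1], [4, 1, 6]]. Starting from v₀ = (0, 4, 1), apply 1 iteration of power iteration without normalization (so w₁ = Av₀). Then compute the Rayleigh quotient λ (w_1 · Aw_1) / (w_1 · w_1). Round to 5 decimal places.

w1 = Av₀ = (12, 17, 10)
Aw1 = (158, 102, 125)
w1·Aw1 = 12·158 + 17·102 + 10·125 = 4880; w1·w1 = 12·12 + 17·17 + 10·10 = 533
λ ≈ 4880/533 = 9.15572

λ ≈ 9.15572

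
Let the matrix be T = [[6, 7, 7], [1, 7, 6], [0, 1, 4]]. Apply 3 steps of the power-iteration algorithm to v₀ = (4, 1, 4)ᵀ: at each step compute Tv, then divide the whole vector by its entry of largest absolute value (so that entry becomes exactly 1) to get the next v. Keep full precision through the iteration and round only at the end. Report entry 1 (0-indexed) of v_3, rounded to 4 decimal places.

Tv0 = (59.00000, 35.00000, 17.00000); divide by 59.00000 → v1 = (1.00000, 0.59322, 0.28814)
Tv1 = (12.16949, 6.88136, 1.74576); divide by 12.16949 → v2 = (1.00000, 0.56546, 0.14345)
Tv2 = (10.96240, 5.81894, 1.13928); divide by 10.96240 → v3 = (1.00000, 0.53081, 0.10393)
Requested entry of v3: 4178/7871 = 0.5308

0.5308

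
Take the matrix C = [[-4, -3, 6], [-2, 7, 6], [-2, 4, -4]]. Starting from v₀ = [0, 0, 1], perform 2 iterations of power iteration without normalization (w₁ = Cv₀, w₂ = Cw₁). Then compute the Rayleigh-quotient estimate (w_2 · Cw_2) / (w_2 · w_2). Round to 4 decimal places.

w1 = Cv₀ = (6, 6, -4)
w2 = Cw1 = (-66, 6, 28)
Cw2 = (414, 342, 44)
w2·Cw2 = (-66)·414 + 6·342 + 28·44 = -24040; w2·w2 = (-66)·(-66) + 6·6 + 28·28 = 5176
λ ≈ -24040/5176 = -4.6445

λ ≈ -4.6445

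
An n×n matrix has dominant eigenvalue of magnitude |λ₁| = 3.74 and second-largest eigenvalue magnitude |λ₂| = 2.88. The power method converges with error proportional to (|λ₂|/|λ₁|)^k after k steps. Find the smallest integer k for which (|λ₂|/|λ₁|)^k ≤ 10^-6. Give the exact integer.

53

|λ₂/λ₁| = 2.88/3.74 = 0.77005
Need k ≥ ln(10^-6) / ln(0.77005) = -13.8155 / -0.2613 ≈ 52.873
Smallest integer k satisfying the bound: 53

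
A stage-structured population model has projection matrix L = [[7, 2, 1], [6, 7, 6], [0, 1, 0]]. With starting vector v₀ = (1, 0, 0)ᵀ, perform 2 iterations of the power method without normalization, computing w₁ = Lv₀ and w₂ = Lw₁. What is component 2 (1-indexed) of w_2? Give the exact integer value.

w1 = Lv₀ = (7, 6, 0)
w2 = Lw1 = (61, 84, 6)
The requested component of w2 is 84.

84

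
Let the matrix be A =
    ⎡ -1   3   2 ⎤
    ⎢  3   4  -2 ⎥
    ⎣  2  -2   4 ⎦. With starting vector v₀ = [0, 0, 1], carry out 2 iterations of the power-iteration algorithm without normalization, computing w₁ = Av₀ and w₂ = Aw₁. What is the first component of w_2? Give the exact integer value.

0

w1 = Av₀ = (2, -2, 4)
w2 = Aw1 = (0, -10, 24)
The requested component of w2 is 0.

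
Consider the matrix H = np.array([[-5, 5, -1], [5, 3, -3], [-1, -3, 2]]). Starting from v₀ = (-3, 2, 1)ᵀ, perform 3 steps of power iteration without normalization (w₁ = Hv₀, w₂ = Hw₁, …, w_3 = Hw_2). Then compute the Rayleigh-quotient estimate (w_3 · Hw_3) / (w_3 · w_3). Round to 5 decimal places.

w1 = Hv₀ = ((-5)·(-3) + 5·2 + (-1)·1; 5·(-3) + 3·2 + (-3)·1; (-1)·(-3) + (-3)·2 + 2·1) = (24, -12, -1)
w2 = Hw1 = ((-5)·24 + 5·(-12) + (-1)·(-1); 5·24 + 3·(-12) + (-3)·(-1); (-1)·24 + (-3)·(-12) + 2·(-1)) = (-179, 87, 10)
w3 = Hw2 = (1320, -664, -62)
Hw3 = (-9858, 4794, 548)
w3·Hw3 = 1320·(-9858) + (-664)·4794 + (-62)·548 = -16229752; w3·w3 = 1320·1320 + (-664)·(-664) + (-62)·(-62) = 2187140
λ ≈ -16229752/2187140 = -7.42054

λ ≈ -7.42054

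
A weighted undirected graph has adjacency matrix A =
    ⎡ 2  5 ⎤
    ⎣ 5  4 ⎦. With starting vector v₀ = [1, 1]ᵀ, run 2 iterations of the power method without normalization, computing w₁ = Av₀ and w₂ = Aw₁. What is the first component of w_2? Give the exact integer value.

w1 = Av₀ = (2·1 + 5·1; 5·1 + 4·1) = (7, 9)
w2 = Aw1 = (2·7 + 5·9; 5·7 + 4·9) = (59, 71)
The requested component of w2 is 59.

59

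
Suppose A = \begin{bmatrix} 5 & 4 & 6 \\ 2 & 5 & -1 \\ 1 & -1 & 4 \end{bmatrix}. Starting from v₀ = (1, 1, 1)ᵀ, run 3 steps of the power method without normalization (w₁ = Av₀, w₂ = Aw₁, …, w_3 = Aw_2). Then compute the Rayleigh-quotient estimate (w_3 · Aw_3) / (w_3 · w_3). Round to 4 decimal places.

w1 = Av₀ = (5·1 + 4·1 + 6·1; 2·1 + 5·1 + (-1)·1; 1·1 + (-1)·1 + 4·1) = (15, 6, 4)
w2 = Aw1 = (5·15 + 4·6 + 6·4; 2·15 + 5·6 + (-1)·4; 1·15 + (-1)·6 + 4·4) = (123, 56, 25)
w3 = Aw2 = (989, 501, 167)
Aw3 = (7951, 4316, 1156)
w3·Aw3 = 989·7951 + 501·4316 + 167·1156 = 10218907; w3·w3 = 989·989 + 501·501 + 167·167 = 1257011
λ ≈ 10218907/1257011 = 8.1295

λ ≈ 8.1295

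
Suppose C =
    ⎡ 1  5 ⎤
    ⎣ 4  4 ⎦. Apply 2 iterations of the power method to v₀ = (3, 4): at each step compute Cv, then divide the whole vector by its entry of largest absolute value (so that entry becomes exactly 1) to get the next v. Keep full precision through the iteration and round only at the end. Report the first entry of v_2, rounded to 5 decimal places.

0.79902

Cv0 = (23.000000, 28.000000); divide by 28.000000 → v1 = (0.821429, 1.000000)
Cv1 = (5.821429, 7.285714); divide by 7.285714 → v2 = (0.799020, 1.000000)
Requested entry of v2: 163/204 = 0.79902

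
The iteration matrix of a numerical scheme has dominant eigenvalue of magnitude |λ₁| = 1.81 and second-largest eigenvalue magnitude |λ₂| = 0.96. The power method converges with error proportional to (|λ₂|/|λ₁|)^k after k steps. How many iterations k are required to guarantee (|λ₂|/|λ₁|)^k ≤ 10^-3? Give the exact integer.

|λ₂/λ₁| = 0.96/1.81 = 0.53039
Need k ≥ ln(10^-3) / ln(0.53039) = -6.9078 / -0.6341 ≈ 10.893
Smallest integer k satisfying the bound: 11

11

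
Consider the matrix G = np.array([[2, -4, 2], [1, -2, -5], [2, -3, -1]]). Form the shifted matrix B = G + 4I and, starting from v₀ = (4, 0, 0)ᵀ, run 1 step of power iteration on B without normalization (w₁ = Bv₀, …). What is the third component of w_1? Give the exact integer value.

8

B = G + 4I has rows (6, -4, 2); (1, 2, -5); (2, -3, 3)
w1 = Bv₀ = (24, 4, 8)
Requested component of w1: 8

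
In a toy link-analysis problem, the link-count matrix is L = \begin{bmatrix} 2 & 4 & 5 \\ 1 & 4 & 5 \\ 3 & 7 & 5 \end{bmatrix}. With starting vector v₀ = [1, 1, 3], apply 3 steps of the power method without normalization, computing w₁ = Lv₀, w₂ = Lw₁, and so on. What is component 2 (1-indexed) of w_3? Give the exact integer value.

2791

w1 = Lv₀ = (21, 20, 25)
w2 = Lw1 = (247, 226, 328)
w3 = Lw2 = (3038, 2791, 3963)
The requested component of w3 is 2791.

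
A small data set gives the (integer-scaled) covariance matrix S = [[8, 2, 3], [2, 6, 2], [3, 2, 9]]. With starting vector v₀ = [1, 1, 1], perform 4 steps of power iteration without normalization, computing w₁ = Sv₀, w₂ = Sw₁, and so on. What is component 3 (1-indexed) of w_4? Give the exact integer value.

30624

w1 = Sv₀ = (13, 10, 14)
w2 = Sw1 = (166, 114, 185)
w3 = Sw2 = (2111, 1386, 2391)
w4 = Sw3 = (26833, 17320, 30624)
The requested component of w4 is 30624.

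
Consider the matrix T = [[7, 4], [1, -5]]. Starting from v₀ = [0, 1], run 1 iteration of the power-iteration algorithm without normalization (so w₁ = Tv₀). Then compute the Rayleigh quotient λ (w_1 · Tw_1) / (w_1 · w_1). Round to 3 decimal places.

w1 = Tv₀ = (7·0 + 4·1; 1·0 + (-5)·1) = (4, -5)
Tw1 = (8, 29)
w1·Tw1 = 4·8 + (-5)·29 = -113; w1·w1 = 4·4 + (-5)·(-5) = 41
λ ≈ -113/41 = -2.756

-2.756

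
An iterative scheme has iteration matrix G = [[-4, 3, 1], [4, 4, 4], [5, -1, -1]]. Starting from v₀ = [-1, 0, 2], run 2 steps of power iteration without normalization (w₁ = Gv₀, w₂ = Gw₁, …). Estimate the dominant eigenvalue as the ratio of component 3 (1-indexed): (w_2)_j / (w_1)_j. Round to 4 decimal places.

λ ≈ -4.7143

w1 = Gv₀ = (6, 4, -7)
w2 = Gw1 = (-19, 12, 33)
Ratio at component: 33 / -7 = -4.7143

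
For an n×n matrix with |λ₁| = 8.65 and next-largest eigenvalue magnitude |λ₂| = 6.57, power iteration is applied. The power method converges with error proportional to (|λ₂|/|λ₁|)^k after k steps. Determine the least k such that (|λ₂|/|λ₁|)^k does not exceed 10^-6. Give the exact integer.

|λ₂/λ₁| = 6.57/8.65 = 0.75954
Need k ≥ ln(10^-6) / ln(0.75954) = -13.8155 / -0.2750 ≈ 50.230
Smallest integer k satisfying the bound: 51

51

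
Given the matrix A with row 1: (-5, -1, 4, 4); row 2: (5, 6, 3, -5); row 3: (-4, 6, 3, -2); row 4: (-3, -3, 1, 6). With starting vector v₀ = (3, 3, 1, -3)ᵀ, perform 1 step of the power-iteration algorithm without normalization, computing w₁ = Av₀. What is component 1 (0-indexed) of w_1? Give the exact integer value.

w1 = Av₀ = (-26, 51, 15, -35)
The requested component of w1 is 51.

51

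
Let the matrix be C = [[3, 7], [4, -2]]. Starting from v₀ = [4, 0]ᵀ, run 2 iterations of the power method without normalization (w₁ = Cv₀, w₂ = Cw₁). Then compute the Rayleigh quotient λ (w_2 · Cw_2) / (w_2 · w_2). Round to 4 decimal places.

4.1177

w1 = Cv₀ = (3·4 + 7·0; 4·4 + (-2)·0) = (12, 16)
w2 = Cw1 = (3·12 + 7·16; 4·12 + (-2)·16) = (148, 16)
Cw2 = (556, 560)
w2·Cw2 = 148·556 + 16·560 = 91248; w2·w2 = 148·148 + 16·16 = 22160
λ ≈ 91248/22160 = 4.1177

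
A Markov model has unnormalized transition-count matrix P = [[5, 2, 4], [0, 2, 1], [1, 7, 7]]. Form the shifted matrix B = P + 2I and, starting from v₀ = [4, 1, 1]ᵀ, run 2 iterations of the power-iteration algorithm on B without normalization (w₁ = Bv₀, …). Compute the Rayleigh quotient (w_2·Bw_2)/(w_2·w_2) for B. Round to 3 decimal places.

μ ≈ 10.701

B = P + 2I has rows (7, 2, 4); (0, 4, 1); (1, 7, 9)
w1 = Bv₀ = (34, 5, 20)
w2 = Bw1 = (328, 40, 249)
Bw2 = (3372, 409, 2849)
w2·Bw2 = 1831777; w2·w2 = 171185; μ ≈ 1831777/171185 = 10.701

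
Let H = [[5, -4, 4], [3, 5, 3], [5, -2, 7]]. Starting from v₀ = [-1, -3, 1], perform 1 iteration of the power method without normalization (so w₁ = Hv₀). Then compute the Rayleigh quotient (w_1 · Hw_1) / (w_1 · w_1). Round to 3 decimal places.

λ ≈ 7.354

w1 = Hv₀ = (11, -15, 8)
Hw1 = (147, -18, 141)
w1·Hw1 = 11·147 + (-15)·(-18) + 8·141 = 3015; w1·w1 = 11·11 + (-15)·(-15) + 8·8 = 410
λ ≈ 3015/410 = 7.354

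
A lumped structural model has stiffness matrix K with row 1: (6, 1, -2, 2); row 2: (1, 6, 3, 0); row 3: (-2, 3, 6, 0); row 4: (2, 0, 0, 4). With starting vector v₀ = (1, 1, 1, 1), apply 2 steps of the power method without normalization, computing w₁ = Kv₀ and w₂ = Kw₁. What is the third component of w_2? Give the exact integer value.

w1 = Kv₀ = (7, 10, 7, 6)
w2 = Kw1 = (50, 88, 58, 38)
The requested component of w2 is 58.

58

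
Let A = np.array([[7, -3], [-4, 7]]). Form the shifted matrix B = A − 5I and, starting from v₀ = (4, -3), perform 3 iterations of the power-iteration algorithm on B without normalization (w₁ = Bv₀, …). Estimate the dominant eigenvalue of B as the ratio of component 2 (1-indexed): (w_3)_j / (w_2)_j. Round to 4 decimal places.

5.5714

B = A − 5I has rows (2, -3); (-4, 2)
w1 = Bv₀ = (2·4 + (-3)·(-3); (-4)·4 + 2·(-3)) = (17, -22)
w2 = Bw1 = (2·17 + (-3)·(-22); (-4)·17 + 2·(-22)) = (100, -112)
w3 = Bw2 = (536, -624)
Ratio: -624/-112 = 5.5714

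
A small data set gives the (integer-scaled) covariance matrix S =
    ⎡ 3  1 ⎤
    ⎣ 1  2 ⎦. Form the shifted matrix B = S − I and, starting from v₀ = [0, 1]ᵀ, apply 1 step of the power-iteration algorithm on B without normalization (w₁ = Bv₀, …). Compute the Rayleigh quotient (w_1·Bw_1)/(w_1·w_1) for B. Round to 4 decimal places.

B = S − I has rows (2, 1); (1, 1)
w1 = Bv₀ = (2·0 + 1·1; 1·0 + 1·1) = (1, 1)
Bw1 = (3, 2)
w1·Bw1 = 5; w1·w1 = 2; μ ≈ 5/2 = 2.5000

2.5000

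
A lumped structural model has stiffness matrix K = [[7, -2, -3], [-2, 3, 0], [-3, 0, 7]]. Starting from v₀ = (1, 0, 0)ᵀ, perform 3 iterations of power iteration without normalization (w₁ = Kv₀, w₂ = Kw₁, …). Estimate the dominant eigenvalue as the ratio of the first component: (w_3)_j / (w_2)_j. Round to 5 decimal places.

λ ≈ 9.67742

w1 = Kv₀ = (7, -2, -3)
w2 = Kw1 = (62, -20, -42)
w3 = Kw2 = (600, -184, -480)
Ratio at component: 600 / 62 = 9.67742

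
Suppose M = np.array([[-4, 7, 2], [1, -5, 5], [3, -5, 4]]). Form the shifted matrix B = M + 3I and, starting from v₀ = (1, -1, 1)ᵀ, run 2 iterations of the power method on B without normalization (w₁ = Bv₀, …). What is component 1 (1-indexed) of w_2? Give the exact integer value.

92

B = M + 3I has rows (-1, 7, 2); (1, -2, 5); (3, -5, 7)
w1 = Bv₀ = (-6, 8, 15)
w2 = Bw1 = (92, 53, 47)
Requested component of w2: 92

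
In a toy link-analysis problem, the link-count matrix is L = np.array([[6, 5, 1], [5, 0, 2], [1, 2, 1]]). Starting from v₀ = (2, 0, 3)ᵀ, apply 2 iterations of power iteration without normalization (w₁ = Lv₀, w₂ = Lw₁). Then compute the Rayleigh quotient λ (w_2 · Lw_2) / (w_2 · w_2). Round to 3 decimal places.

9.150

w1 = Lv₀ = (15, 16, 5)
w2 = Lw1 = (175, 85, 52)
Lw2 = (1527, 979, 397)
w2·Lw2 = 175·1527 + 85·979 + 52·397 = 371084; w2·w2 = 175·175 + 85·85 + 52·52 = 40554
λ ≈ 371084/40554 = 9.150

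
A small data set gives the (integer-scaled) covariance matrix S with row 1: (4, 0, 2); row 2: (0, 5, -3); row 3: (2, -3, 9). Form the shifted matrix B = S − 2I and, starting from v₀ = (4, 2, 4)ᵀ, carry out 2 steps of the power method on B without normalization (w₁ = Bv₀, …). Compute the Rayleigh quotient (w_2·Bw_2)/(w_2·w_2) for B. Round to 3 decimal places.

μ ≈ 8.997

B = S − 2I has rows (2, 0, 2); (0, 3, -3); (2, -3, 7)
w1 = Bv₀ = (16, -6, 30)
w2 = Bw1 = (92, -108, 260)
Bw2 = (704, -1104, 2328)
w2·Bw2 = 789280; w2·w2 = 87728; μ ≈ 789280/87728 = 8.997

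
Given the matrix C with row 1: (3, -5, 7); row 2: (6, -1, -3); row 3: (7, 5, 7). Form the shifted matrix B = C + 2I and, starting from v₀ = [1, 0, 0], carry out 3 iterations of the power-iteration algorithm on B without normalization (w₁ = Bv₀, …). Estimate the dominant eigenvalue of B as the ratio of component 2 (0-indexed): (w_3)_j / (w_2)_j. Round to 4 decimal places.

11.9922

B = C + 2I has rows (5, -5, 7); (6, 1, -3); (7, 5, 9)
w1 = Bv₀ = (5, 6, 7)
w2 = Bw1 = (44, 15, 128)
w3 = Bw2 = (1041, -105, 1535)
Ratio: 1535/128 = 11.9922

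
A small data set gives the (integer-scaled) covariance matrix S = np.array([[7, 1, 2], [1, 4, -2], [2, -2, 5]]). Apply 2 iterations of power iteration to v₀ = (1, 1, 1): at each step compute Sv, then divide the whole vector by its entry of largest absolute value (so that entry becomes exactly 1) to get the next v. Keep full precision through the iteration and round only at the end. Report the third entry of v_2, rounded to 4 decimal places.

0.4699

Sv0 = (10.00000, 3.00000, 5.00000); divide by 10.00000 → v1 = (1.00000, 0.30000, 0.50000)
Sv1 = (8.30000, 1.20000, 3.90000); divide by 8.30000 → v2 = (1.00000, 0.14458, 0.46988)
Requested entry of v2: 39/83 = 0.4699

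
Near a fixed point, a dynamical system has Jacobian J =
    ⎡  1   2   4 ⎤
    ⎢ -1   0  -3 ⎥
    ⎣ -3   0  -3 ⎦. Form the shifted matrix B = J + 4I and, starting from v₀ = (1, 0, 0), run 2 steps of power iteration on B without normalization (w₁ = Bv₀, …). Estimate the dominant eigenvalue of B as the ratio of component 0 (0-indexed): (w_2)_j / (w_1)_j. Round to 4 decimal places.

2.2000

B = J + 4I has rows (5, 2, 4); (-1, 4, -3); (-3, 0, 1)
w1 = Bv₀ = (5·1 + 2·0 + 4·0; (-1)·1 + 4·0 + (-3)·0; (-3)·1 + 0·0 + 1·0) = (5, -1, -3)
w2 = Bw1 = (5·5 + 2·(-1) + 4·(-3); (-1)·5 + 4·(-1) + (-3)·(-3); (-3)·5 + 0·(-1) + 1·(-3)) = (11, 0, -18)
Ratio: 11/5 = 2.2000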